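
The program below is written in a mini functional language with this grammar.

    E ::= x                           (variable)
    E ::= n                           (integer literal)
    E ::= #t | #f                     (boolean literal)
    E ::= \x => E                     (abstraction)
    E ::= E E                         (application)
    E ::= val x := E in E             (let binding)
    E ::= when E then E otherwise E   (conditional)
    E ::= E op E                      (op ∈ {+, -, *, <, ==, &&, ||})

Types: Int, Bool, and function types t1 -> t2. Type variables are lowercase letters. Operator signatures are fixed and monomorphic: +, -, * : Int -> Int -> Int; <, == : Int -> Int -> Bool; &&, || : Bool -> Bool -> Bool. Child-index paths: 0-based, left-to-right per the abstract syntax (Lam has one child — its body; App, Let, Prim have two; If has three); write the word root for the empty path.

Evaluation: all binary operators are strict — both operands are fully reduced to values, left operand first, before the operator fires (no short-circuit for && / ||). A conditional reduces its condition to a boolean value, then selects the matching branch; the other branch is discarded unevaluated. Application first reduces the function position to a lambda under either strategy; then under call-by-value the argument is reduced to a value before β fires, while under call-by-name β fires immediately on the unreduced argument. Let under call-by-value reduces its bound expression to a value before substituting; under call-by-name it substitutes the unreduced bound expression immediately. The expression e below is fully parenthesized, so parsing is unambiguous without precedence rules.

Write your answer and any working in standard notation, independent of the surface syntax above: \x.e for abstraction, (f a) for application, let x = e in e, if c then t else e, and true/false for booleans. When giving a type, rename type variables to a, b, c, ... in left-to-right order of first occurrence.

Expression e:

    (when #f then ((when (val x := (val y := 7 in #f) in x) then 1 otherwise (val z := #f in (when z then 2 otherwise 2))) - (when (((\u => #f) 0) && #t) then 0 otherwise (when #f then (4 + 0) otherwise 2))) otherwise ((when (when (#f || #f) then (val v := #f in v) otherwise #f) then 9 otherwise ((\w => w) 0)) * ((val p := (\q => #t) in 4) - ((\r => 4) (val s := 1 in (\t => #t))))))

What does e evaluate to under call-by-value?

Answer: 0

Trace:
step 0: (if false then ((if (let x = (let y = 7 in false) in x) then 1 else (let z = false in (if z then 2 else 2))) - (if (((\u.false) 0) && true) then 0 else (if false then (4 + 0) else 2))) else ((if (if (false || false) then (let v = false in v) else false) then 9 else ((\w.w) 0)) * ((let p = (\q.true) in 4) - ((\r.4) (let s = 1 in (\t.true))))))
step 1: [if@root] ((if (if (false || false) then (let v = false in v) else false) then 9 else ((\w.w) 0)) * ((let p = (\q.true) in 4) - ((\r.4) (let s = 1 in (\t.true)))))
step 2: [delta@0.0.0] ((if (if false then (let v = false in v) else false) then 9 else ((\w.w) 0)) * ((let p = (\q.true) in 4) - ((\r.4) (let s = 1 in (\t.true)))))
step 3: [if@0.0] ((if false then 9 else ((\w.w) 0)) * ((let p = (\q.true) in 4) - ((\r.4) (let s = 1 in (\t.true)))))
step 4: [if@0] (((\w.w) 0) * ((let p = (\q.true) in 4) - ((\r.4) (let s = 1 in (\t.true)))))
step 5: [beta@0] (0 * ((let p = (\q.true) in 4) - ((\r.4) (let s = 1 in (\t.true)))))
step 6: [let@1.0] (0 * (4 - ((\r.4) (let s = 1 in (\t.true)))))
step 7: [let@1.1.1] (0 * (4 - ((\r.4) (\t.true))))
step 8: [beta@1.1] (0 * (4 - 4))
step 9: [delta@1] (0 * 0)
step 10: [delta@root] 0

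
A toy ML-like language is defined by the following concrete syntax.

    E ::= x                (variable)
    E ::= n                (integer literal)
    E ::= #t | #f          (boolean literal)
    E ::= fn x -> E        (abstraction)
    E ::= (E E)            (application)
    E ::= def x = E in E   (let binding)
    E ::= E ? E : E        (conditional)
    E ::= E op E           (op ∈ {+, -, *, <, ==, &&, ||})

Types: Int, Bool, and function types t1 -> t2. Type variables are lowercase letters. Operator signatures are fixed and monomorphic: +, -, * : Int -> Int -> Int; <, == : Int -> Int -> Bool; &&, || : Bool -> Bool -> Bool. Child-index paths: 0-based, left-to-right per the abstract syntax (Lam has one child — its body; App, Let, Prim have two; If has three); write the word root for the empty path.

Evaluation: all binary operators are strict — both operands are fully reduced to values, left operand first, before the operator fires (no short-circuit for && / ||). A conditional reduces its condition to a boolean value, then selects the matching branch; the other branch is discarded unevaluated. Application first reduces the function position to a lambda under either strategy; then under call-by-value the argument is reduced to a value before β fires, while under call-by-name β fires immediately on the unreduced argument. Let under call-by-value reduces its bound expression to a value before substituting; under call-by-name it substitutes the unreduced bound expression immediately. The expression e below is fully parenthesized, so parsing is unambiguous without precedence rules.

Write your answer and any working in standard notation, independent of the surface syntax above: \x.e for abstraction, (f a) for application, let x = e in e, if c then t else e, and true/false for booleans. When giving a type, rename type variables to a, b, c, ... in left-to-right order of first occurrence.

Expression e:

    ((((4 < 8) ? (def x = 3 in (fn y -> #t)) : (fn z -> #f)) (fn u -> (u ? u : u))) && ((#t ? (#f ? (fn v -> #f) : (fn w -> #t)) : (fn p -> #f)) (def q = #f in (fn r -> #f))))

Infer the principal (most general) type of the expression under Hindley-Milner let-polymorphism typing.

Working:
  unify Int ~ Int
  unify Int ~ Int
  unify Bool ~ Bool
let x : Int
\y._ : a -> Bool
\z._ : b -> Bool
  unify a -> Bool ~ b -> Bool
  unify a ~ b
  unify Bool ~ Bool
u : c
  unify c ~ Bool
u : Bool
u : Bool
  unify Bool ~ Bool
\u._ : Bool -> Bool
  unify b -> Bool ~ (Bool -> Bool) -> d
  unify b ~ Bool -> Bool
  unify Bool ~ d
_ _ : Bool
  unify Bool ~ Bool
  unify Bool ~ Bool
  unify Bool ~ Bool
\v._ : e -> Bool
\w._ : f -> Bool
  unify e -> Bool ~ f -> Bool
  unify e ~ f
  unify Bool ~ Bool
\p._ : g -> Bool
  unify f -> Bool ~ g -> Bool
  unify f ~ g
  unify Bool ~ Bool
let q : Bool
\r._ : h -> Bool
  unify g -> Bool ~ (h -> Bool) -> i
  unify g ~ h -> Bool
  unify Bool ~ i
_ _ : Bool
  unify Bool ~ Bool

Answer: Bool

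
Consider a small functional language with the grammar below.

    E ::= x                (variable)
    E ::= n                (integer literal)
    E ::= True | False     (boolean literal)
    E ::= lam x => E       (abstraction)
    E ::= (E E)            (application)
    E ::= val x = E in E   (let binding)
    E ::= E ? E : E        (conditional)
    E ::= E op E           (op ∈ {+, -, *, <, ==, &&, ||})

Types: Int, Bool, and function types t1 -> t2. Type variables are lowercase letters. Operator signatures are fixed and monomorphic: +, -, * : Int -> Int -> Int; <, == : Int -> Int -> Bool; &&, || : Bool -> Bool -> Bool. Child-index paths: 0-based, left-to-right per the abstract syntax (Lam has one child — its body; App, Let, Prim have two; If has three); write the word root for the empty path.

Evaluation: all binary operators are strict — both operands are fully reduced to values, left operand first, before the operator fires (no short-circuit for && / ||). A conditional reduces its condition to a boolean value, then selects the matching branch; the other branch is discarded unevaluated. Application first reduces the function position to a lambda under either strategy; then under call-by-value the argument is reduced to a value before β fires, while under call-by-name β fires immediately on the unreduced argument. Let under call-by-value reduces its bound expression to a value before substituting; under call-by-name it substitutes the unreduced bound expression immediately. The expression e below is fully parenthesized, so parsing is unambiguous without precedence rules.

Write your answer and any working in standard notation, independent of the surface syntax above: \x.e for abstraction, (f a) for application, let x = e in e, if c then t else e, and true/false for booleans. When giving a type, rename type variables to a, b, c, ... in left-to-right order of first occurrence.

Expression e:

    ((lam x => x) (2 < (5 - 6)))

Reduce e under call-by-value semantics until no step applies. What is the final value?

Working:
step 0: ((\x.x) (2 < (5 - 6)))
step 1: [delta@1.1] ((\x.x) (2 < -1))
step 2: [delta@1] ((\x.x) false)
step 3: [beta@root] false

Answer: false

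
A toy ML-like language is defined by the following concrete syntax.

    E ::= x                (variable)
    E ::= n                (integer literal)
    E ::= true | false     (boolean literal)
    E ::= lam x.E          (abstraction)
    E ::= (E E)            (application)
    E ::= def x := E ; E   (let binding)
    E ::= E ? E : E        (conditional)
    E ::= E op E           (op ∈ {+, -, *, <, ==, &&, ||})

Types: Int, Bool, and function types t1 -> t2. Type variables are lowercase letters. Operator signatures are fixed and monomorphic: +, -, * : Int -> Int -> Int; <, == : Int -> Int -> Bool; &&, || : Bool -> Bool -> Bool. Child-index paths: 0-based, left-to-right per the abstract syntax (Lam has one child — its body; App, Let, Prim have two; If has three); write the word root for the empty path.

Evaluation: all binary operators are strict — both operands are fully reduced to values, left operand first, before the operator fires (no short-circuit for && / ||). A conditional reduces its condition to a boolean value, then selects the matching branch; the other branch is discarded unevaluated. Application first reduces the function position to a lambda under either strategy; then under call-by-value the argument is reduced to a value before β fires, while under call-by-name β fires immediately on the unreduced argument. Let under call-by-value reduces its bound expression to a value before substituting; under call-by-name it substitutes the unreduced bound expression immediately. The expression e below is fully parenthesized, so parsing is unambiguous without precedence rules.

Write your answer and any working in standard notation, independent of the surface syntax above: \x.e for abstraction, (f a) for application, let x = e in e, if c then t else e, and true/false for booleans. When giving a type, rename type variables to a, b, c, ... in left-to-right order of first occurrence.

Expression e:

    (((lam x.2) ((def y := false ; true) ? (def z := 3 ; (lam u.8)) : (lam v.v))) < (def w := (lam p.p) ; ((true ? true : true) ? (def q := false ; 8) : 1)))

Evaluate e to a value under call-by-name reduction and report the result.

Derivation:
step 0: (((\x.2) (if (let y = false in true) then (let z = 3 in (\u.8)) else (\v.v))) < (let w = (\p.p) in (if (if true then true else true) then (let q = false in 8) else 1)))
step 1: [beta@0] (2 < (let w = (\p.p) in (if (if true then true else true) then (let q = false in 8) else 1)))
step 2: [let@1] (2 < (if (if true then true else true) then (let q = false in 8) else 1))
step 3: [if@1.0] (2 < (if true then (let q = false in 8) else 1))
step 4: [if@1] (2 < (let q = false in 8))
step 5: [let@1] (2 < 8)
step 6: [delta@root] true

Answer: true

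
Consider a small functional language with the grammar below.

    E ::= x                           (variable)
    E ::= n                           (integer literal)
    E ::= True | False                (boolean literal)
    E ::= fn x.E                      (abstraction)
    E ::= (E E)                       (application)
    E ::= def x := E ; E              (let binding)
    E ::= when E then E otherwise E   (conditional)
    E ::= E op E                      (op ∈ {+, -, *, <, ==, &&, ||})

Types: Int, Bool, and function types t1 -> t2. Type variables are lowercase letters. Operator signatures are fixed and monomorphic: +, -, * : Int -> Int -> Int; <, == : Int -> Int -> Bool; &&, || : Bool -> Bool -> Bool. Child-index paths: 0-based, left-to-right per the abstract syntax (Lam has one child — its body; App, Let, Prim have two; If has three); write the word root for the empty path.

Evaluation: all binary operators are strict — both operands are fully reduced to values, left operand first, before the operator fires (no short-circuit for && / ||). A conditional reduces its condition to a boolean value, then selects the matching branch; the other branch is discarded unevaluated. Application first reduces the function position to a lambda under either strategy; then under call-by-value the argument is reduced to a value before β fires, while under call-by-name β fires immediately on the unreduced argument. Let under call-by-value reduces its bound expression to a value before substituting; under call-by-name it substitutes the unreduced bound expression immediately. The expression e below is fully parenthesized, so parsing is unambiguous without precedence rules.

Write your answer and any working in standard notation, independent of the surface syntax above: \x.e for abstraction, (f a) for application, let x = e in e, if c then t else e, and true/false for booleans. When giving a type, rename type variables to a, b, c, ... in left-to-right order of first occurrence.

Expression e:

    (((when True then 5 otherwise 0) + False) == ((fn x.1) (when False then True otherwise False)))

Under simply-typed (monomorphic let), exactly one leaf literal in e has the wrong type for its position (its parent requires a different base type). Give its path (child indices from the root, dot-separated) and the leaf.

Working:
  unify Bool ~ Bool
  unify Int ~ Int
  unify Int ~ Int
  unify Bool ~ Int
  FAIL: mismatch Bool ~ Int

Answer: 0.1 : false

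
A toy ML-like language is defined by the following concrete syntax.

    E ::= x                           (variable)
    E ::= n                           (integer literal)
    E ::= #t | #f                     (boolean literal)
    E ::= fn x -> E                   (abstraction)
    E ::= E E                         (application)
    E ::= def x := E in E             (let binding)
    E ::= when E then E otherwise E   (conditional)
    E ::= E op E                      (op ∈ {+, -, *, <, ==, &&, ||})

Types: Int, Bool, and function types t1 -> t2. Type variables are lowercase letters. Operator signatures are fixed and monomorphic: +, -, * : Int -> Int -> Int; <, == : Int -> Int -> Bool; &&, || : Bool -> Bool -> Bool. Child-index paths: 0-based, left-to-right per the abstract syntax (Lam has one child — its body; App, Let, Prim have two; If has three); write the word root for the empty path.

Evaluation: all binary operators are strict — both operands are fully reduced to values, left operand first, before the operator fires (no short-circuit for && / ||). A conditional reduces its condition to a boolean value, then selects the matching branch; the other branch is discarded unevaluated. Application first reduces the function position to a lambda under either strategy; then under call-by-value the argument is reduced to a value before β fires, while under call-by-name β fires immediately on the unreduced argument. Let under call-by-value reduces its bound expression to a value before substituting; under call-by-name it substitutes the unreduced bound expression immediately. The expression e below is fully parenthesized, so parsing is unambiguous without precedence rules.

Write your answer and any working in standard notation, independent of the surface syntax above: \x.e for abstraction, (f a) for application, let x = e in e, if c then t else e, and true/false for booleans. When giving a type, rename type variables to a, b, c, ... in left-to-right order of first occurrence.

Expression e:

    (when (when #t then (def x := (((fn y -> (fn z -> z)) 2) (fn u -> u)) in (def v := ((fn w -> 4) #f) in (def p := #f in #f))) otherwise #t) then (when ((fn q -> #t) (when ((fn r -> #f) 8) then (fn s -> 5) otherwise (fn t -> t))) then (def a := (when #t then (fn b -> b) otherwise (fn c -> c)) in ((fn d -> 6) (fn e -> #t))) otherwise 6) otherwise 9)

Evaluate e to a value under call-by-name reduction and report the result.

Trace:
step 0: (if (if true then (let x = (((\y.(\z.z)) 2) (\u.u)) in (let v = ((\w.4) false) in (let p = false in false))) else true) then (if ((\q.true) (if ((\r.false) 8) then (\s.5) else (\t.t))) then (let a = (if true then (\b.b) else (\c.c)) in ((\d.6) (\e.true))) else 6) else 9)
step 1: [if@0] (if (let x = (((\y.(\z.z)) 2) (\u.u)) in (let v = ((\w.4) false) in (let p = false in false))) then (if ((\q.true) (if ((\r.false) 8) then (\s.5) else (\t.t))) then (let a = (if true then (\b.b) else (\c.c)) in ((\d.6) (\e.true))) else 6) else 9)
step 2: [let@0] (if (let v = ((\w.4) false) in (let p = false in false)) then (if ((\q.true) (if ((\r.false) 8) then (\s.5) else (\t.t))) then (let a = (if true then (\b.b) else (\c.c)) in ((\d.6) (\e.true))) else 6) else 9)
step 3: [let@0] (if (let p = false in false) then (if ((\q.true) (if ((\r.false) 8) then (\s.5) else (\t.t))) then (let a = (if true then (\b.b) else (\c.c)) in ((\d.6) (\e.true))) else 6) else 9)
step 4: [let@0] (if false then (if ((\q.true) (if ((\r.false) 8) then (\s.5) else (\t.t))) then (let a = (if true then (\b.b) else (\c.c)) in ((\d.6) (\e.true))) else 6) else 9)
step 5: [if@root] 9

Answer: 9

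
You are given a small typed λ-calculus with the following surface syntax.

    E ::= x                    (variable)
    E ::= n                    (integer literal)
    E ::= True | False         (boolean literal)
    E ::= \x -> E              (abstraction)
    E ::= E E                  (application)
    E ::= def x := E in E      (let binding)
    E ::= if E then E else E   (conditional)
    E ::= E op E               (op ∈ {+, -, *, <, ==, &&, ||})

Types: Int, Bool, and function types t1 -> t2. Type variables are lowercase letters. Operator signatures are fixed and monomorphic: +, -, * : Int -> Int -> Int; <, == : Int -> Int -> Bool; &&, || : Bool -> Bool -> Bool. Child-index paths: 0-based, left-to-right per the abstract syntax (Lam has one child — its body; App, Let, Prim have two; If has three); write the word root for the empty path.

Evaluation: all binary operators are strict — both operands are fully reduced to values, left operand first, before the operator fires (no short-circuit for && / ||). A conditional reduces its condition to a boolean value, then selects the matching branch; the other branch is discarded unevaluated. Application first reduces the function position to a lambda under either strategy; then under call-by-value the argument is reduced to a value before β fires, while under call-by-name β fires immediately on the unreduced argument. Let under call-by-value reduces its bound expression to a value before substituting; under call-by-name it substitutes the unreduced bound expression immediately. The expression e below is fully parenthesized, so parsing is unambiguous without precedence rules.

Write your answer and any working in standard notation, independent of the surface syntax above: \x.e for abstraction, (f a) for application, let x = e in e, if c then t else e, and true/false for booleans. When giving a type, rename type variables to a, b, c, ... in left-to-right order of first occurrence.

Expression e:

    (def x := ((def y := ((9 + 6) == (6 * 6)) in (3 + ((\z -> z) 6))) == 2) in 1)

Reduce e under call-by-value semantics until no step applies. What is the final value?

Derivation:
step 0: (let x = ((let y = ((9 + 6) == (6 * 6)) in (3 + ((\z.z) 6))) == 2) in 1)
step 1: [delta@0.0.0.0] (let x = ((let y = (15 == (6 * 6)) in (3 + ((\z.z) 6))) == 2) in 1)
step 2: [delta@0.0.0.1] (let x = ((let y = (15 == 36) in (3 + ((\z.z) 6))) == 2) in 1)
step 3: [delta@0.0.0] (let x = ((let y = false in (3 + ((\z.z) 6))) == 2) in 1)
step 4: [let@0.0] (let x = ((3 + ((\z.z) 6)) == 2) in 1)
step 5: [beta@0.0.1] (let x = ((3 + 6) == 2) in 1)
step 6: [delta@0.0] (let x = (9 == 2) in 1)
step 7: [delta@0] (let x = false in 1)
step 8: [let@root] 1

Answer: 1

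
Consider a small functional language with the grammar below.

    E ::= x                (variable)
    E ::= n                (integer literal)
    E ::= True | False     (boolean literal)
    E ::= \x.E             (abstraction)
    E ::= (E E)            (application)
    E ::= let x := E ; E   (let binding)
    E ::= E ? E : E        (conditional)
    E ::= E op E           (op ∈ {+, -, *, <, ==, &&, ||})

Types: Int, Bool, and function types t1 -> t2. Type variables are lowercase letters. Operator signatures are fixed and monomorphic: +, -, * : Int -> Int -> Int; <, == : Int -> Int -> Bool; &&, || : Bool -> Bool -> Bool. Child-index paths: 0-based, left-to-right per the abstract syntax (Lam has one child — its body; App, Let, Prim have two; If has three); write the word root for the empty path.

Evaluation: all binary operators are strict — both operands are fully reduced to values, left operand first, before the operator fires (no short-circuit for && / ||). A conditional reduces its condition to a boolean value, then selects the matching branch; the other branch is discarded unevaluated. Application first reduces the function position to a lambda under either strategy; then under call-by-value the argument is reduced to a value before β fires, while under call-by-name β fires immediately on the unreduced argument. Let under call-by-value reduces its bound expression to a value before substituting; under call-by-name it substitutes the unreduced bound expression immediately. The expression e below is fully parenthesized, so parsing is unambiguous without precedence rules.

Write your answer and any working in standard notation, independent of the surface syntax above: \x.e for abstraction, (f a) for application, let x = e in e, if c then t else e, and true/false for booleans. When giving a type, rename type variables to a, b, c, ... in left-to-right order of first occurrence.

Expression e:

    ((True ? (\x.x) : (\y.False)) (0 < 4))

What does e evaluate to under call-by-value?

Trace:
step 0: ((if true then (\x.x) else (\y.false)) (0 < 4))
step 1: [if@0] ((\x.x) (0 < 4))
step 2: [delta@1] ((\x.x) true)
step 3: [beta@root] true

Answer: true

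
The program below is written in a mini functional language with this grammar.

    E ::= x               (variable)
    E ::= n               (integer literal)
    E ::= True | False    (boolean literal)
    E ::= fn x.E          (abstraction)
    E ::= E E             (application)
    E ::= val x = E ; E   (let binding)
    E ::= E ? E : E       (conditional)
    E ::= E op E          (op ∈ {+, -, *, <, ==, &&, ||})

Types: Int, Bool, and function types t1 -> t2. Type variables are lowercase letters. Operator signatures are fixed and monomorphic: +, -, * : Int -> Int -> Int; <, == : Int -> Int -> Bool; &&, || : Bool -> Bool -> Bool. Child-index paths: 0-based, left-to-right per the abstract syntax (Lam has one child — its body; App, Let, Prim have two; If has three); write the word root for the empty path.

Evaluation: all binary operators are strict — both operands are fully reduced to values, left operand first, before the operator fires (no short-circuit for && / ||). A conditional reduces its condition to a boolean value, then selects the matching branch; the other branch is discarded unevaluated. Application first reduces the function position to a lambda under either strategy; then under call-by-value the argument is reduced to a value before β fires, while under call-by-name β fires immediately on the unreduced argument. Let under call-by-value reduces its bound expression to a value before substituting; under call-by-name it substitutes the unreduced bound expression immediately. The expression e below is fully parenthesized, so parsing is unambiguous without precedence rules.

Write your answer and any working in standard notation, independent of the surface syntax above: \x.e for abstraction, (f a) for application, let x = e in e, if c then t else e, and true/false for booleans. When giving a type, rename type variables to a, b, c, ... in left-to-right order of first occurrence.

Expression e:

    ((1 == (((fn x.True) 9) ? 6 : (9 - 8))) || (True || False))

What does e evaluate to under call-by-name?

Trace:
step 0: ((1 == (if ((\x.true) 9) then 6 else (9 - 8))) || (true || false))
step 1: [beta@0.1.0] ((1 == (if true then 6 else (9 - 8))) || (true || false))
step 2: [if@0.1] ((1 == 6) || (true || false))
step 3: [delta@0] (false || (true || false))
step 4: [delta@1] (false || true)
step 5: [delta@root] true

Answer: true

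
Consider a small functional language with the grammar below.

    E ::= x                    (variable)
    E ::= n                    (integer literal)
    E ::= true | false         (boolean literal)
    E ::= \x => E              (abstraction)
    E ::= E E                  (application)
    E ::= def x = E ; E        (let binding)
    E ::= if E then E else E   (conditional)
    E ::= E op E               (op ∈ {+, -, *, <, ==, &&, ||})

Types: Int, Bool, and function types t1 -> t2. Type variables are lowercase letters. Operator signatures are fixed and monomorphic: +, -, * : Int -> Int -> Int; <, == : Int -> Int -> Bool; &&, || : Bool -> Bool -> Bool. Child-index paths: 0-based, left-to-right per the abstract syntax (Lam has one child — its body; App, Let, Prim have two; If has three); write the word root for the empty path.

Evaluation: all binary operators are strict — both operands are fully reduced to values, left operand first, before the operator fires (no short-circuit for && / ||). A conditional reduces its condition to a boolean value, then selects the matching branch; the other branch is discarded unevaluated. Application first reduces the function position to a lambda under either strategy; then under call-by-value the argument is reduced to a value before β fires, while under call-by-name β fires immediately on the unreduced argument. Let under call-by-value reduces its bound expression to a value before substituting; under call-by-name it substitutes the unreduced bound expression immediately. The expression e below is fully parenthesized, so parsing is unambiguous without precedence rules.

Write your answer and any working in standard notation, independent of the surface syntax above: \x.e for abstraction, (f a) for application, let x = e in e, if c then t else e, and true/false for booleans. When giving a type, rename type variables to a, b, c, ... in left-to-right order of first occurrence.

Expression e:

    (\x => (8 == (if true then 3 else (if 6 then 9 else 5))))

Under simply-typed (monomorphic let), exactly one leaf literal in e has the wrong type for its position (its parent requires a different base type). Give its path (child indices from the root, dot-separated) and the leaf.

Answer: 0.1.2.0 : 6

Trace:
  unify Int ~ Int
  unify Bool ~ Bool
  unify Int ~ Bool
  FAIL: mismatch Int ~ Bool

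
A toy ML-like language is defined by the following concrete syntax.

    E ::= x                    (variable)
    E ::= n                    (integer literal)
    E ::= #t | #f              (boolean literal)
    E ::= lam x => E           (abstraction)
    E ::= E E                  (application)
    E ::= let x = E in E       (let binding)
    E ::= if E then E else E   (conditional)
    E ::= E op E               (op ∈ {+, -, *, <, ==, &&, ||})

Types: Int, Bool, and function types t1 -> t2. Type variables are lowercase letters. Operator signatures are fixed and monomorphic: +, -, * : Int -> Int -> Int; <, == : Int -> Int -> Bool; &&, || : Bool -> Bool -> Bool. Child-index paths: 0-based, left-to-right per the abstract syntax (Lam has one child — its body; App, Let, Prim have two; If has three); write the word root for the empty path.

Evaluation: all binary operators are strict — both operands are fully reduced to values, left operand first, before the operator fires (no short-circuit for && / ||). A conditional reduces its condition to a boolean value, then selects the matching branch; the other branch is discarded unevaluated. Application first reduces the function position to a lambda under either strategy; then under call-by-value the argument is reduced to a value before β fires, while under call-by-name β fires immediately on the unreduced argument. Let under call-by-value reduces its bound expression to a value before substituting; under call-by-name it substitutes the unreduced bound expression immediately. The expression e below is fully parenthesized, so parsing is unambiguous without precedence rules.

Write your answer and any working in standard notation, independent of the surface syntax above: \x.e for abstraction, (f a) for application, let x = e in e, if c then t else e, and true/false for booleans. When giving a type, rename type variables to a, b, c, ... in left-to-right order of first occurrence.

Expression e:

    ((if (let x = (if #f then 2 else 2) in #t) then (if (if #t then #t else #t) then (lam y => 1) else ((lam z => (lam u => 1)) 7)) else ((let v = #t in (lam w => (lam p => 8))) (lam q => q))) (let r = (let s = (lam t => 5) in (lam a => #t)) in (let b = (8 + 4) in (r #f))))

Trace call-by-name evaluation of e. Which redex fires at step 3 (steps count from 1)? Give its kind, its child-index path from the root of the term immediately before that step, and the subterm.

Working:
step 0: ((if (let x = (if false then 2 else 2) in true) then (if (if true then true else true) then (\y.1) else ((\z.(\u.1)) 7)) else ((let v = true in (\w.(\p.8))) (\q.q))) (let r = (let s = (\t.5) in (\a.true)) in (let b = (8 + 4) in (r false))))
step 1: [let@0.0] ((if true then (if (if true then true else true) then (\y.1) else ((\z.(\u.1)) 7)) else ((let v = true in (\w.(\p.8))) (\q.q))) (let r = (let s = (\t.5) in (\a.true)) in (let b = (8 + 4) in (r false))))
step 2: [if@0] ((if (if true then true else true) then (\y.1) else ((\z.(\u.1)) 7)) (let r = (let s = (\t.5) in (\a.true)) in (let b = (8 + 4) in (r false))))
step 3: [if@0.0] ((if true then (\y.1) else ((\z.(\u.1)) 7)) (let r = (let s = (\t.5) in (\a.true)) in (let b = (8 + 4) in (r false))))

Answer: if at 0.0 : (if true then true else true)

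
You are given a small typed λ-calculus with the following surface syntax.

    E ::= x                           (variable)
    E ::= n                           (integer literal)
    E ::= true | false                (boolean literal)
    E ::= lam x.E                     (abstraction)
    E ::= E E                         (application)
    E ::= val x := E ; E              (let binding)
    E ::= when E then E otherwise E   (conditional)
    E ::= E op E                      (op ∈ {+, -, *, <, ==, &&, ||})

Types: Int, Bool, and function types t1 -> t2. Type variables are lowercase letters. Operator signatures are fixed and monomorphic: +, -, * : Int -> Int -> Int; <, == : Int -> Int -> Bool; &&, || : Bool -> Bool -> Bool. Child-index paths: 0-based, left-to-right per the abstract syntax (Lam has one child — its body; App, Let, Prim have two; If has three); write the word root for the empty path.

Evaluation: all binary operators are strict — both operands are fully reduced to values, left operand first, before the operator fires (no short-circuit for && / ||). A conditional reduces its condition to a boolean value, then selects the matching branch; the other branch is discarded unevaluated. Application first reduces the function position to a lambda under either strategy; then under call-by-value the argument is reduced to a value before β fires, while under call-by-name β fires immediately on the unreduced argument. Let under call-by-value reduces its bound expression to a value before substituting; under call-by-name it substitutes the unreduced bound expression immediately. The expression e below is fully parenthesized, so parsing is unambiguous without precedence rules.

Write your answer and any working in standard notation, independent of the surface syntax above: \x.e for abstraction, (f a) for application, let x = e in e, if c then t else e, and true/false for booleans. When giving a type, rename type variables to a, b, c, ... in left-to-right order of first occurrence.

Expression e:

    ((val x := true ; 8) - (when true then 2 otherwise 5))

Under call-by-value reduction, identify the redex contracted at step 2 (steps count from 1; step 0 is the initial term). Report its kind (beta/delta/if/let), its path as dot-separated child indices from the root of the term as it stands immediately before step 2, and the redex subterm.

Derivation:
step 0: ((let x = true in 8) - (if true then 2 else 5))
step 1: [let@0] (8 - (if true then 2 else 5))
step 2: [if@1] (8 - 2)

Answer: if at 1 : (if true then 2 else 5)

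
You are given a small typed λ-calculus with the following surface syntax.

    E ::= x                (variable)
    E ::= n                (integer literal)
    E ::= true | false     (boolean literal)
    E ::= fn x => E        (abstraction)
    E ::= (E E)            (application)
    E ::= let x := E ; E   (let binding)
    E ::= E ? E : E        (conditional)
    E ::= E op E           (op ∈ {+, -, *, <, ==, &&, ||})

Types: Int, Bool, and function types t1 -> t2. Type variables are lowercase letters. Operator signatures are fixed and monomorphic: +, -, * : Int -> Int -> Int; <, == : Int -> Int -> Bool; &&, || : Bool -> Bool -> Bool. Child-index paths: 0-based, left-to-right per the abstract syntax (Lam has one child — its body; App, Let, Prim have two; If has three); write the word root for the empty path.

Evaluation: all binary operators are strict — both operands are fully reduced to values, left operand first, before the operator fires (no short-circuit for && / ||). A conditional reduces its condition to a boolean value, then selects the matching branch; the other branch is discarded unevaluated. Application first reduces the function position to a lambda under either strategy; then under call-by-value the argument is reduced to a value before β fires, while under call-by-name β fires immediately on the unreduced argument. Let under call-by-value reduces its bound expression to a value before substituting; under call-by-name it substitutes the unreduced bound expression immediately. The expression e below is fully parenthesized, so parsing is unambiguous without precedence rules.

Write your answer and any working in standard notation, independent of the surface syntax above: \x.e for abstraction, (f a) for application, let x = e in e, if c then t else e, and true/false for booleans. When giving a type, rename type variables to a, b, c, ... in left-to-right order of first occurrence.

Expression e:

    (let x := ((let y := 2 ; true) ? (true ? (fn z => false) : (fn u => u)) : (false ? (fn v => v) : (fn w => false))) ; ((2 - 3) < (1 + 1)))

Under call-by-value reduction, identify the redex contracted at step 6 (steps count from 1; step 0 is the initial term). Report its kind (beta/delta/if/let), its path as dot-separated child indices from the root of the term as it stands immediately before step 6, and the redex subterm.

Answer: delta at 1 : (1 + 1)

Trace:
step 0: (let x = (if (let y = 2 in true) then (if true then (\z.false) else (\u.u)) else (if false then (\v.v) else (\w.false))) in ((2 - 3) < (1 + 1)))
step 1: [let@0.0] (let x = (if true then (if true then (\z.false) else (\u.u)) else (if false then (\v.v) else (\w.false))) in ((2 - 3) < (1 + 1)))
step 2: [if@0] (let x = (if true then (\z.false) else (\u.u)) in ((2 - 3) < (1 + 1)))
step 3: [if@0] (let x = (\z.false) in ((2 - 3) < (1 + 1)))
step 4: [let@root] ((2 - 3) < (1 + 1))
step 5: [delta@0] (-1 < (1 + 1))
step 6: [delta@1] (-1 < 2)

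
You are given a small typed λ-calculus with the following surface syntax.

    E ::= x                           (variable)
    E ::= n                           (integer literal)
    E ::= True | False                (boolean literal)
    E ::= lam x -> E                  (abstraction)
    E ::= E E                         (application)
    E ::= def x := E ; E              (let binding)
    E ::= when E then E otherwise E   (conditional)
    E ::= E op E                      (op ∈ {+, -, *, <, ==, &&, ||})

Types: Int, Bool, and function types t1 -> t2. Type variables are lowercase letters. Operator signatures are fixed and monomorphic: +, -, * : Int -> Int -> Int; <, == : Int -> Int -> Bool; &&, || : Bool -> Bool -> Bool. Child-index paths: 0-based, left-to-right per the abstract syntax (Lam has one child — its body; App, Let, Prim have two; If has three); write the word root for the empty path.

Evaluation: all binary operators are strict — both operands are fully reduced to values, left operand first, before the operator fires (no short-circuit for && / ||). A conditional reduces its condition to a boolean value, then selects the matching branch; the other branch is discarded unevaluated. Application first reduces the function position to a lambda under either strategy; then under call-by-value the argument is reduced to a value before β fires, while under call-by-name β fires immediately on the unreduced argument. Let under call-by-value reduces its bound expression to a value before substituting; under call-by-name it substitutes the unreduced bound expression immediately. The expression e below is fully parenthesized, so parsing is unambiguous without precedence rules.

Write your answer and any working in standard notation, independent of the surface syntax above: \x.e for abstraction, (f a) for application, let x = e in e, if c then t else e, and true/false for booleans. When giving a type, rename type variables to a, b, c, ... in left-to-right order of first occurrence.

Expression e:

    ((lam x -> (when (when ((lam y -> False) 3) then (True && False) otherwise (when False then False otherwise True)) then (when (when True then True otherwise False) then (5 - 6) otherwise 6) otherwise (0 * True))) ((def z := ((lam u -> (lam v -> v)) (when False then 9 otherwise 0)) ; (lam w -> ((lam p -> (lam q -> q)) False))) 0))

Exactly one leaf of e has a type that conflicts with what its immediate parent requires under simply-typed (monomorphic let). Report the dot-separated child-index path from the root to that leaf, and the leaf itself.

Answer: 0.0.2.1 : true

Derivation:
\y._ : b -> Bool
  unify b -> Bool ~ Int -> c
  unify b ~ Int
  unify Bool ~ c
_ _ : Bool
  unify Bool ~ Bool
  unify Bool ~ Bool
  unify Bool ~ Bool
  unify Bool ~ Bool
  unify Bool ~ Bool
  unify Bool ~ Bool
  unify Bool ~ Bool
  unify Bool ~ Bool
  unify Bool ~ Bool
  unify Bool ~ Bool
  unify Int ~ Int
  unify Int ~ Int
  unify Int ~ Int
  unify Int ~ Int
  unify Bool ~ Int
  FAIL: mismatch Bool ~ Int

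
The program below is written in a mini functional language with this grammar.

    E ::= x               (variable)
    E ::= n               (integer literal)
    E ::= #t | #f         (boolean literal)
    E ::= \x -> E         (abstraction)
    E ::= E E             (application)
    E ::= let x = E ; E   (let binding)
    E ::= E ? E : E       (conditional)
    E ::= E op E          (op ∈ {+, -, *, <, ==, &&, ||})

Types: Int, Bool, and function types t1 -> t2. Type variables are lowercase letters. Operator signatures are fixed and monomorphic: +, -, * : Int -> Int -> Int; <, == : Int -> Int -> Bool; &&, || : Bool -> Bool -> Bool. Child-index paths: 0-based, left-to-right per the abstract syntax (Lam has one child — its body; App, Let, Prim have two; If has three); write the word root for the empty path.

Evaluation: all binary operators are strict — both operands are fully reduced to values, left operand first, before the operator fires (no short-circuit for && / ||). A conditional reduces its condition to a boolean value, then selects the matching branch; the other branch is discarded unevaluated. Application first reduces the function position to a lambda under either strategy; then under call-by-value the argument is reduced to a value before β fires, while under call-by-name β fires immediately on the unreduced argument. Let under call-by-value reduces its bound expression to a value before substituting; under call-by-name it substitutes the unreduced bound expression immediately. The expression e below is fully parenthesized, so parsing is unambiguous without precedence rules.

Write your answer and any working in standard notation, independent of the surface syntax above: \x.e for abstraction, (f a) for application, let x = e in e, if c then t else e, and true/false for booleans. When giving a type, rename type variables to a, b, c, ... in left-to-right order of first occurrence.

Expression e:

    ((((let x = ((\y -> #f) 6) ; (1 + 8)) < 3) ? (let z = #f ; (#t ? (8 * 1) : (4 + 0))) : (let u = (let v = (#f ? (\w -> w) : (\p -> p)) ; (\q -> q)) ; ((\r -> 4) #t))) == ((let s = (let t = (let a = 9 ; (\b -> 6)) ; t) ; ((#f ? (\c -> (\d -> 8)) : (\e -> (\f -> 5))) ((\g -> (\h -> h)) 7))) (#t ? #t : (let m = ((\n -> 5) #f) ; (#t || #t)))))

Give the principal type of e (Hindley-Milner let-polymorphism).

Derivation:
\y._ : a -> Bool
  unify a -> Bool ~ Int -> b
  unify a ~ Int
  unify Bool ~ b
_ _ : Bool
let x : Bool
  unify Int ~ Int
  unify Int ~ Int
  unify Int ~ Int
  unify Int ~ Int
  unify Bool ~ Bool
let z : Bool
  unify Bool ~ Bool
  unify Int ~ Int
  unify Int ~ Int
  unify Int ~ Int
  unify Int ~ Int
  unify Int ~ Int
  unify Bool ~ Bool
w : c
\w._ : c -> c
p : d
\p._ : d -> d
  unify c -> c ~ d -> d
  unify c ~ d
  unify d ~ d
let v : forall. d -> d
q : e
\q._ : e -> e
let u : forall. e -> e
\r._ : f -> Int
  unify f -> Int ~ Bool -> g
  unify f ~ Bool
  unify Int ~ g
_ _ : Int
  unify Int ~ Int
  unify Int ~ Int
let a : Int
\b._ : h -> Int
let t : forall. h -> Int
t : i -> Int
let s : forall. i -> Int
  unify Bool ~ Bool
\d._ : k -> Int
\c._ : j -> k -> Int
\f._ : m -> Int
\e._ : l -> m -> Int
  unify j -> k -> Int ~ l -> m -> Int
  unify j ~ l
  unify k -> Int ~ m -> Int
  unify k ~ m
  unify Int ~ Int
h : o
\h._ : o -> o
\g._ : n -> o -> o
  unify n -> o -> o ~ Int -> p
  unify n ~ Int
  unify o -> o ~ p
_ _ : o -> o
  unify l -> m -> Int ~ (o -> o) -> q
  unify l ~ o -> o
  unify m -> Int ~ q
_ _ : m -> Int
  unify Bool ~ Bool
\n._ : r -> Int
  unify r -> Int ~ Bool -> s
  unify r ~ Bool
  unify Int ~ s
_ _ : Int
let m : Int
  unify Bool ~ Bool
  unify Bool ~ Bool
  unify Bool ~ Bool
  unify m -> Int ~ Bool -> t
  unify m ~ Bool
  unify Int ~ t
_ _ : Int
  unify Int ~ Int

Answer: Bool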